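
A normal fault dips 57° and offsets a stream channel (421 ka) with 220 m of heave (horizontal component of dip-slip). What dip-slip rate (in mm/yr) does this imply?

dip-slip = heave / cos(dip) = 220 m / cos(57°) = 403.9 m
rate = 403.9 m / 421 ka = 0.000959 m/yr = 0.959 mm/yr

0.959 mm/yr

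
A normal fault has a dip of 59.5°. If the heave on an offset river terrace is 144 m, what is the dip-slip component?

dip-slip = heave / cos(dip) = 144 / cos(59.5°) = 284 m

284 m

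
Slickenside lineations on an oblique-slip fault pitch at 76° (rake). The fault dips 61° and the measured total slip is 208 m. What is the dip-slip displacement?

202 m

dip-slip = net slip × sin(rake) = 208 m × sin(76°) = 202 m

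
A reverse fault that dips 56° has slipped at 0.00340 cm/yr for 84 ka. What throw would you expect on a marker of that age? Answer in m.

dip-slip = rate × time = 0.00340 cm/yr × 84 ka = 2.856 m
throw = dip-slip × sin(dip) = 2.856 × sin(56°) = 2.37 m

2.37 m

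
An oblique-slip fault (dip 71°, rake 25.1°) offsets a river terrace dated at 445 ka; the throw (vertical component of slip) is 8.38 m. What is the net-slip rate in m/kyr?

dip-slip = throw / sin(dip) = 8.38 / sin(71°) = 8.863 m
net slip = dip-slip / sin(rake) = 8.863 / sin(25.1°) = 20.89 m
rate = 20.89 m / 445 ka = 0.0000470 m/yr = 0.0470 m/kyr

0.0470 m/kyr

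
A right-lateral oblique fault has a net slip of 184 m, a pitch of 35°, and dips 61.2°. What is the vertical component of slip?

92.5 m

dip-slip = net slip × sin(rake) = 184 m × sin(35°) = 105.5 m
throw = dip-slip × sin(dip) = 105.5 × sin(61.2°) = 92.5 m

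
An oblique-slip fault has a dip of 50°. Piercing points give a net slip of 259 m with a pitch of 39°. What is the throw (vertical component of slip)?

125 m

dip-slip = net slip × sin(rake) = 259 m × sin(39°) = 163 m
throw = dip-slip × sin(dip) = 163 × sin(50°) = 125 m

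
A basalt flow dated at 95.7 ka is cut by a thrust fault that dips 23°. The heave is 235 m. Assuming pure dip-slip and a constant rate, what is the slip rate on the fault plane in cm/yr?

dip-slip = heave / cos(dip) = 235 m / cos(23°) = 255.3 m
rate = 255.3 m / 95.7 ka = 0.00267 m/yr = 0.267 cm/yr

0.267 cm/yr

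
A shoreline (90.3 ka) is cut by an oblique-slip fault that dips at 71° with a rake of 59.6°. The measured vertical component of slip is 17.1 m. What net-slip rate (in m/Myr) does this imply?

232 m/Myr

dip-slip = throw / sin(dip) = 17.1 / sin(71°) = 18.09 m
net slip = dip-slip / sin(rake) = 18.09 / sin(59.6°) = 20.97 m
rate = 20.97 m / 90.3 ka = 0.000232 m/yr = 232 m/Myr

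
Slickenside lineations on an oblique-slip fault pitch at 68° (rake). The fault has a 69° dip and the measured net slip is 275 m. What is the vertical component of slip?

238 m

dip-slip = net slip × sin(rake) = 275 m × sin(68°) = 255 m
throw = dip-slip × sin(dip) = 255 × sin(69°) = 238 m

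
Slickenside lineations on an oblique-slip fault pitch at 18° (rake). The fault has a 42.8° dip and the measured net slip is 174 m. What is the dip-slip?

dip-slip = net slip × sin(rake) = 174 m × sin(18°) = 53.8 m

53.8 m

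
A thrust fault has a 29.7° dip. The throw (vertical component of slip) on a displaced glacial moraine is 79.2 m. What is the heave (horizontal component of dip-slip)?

heave = throw / tan(dip) = 79.2 / tan(29.7°) = 139 m

139 m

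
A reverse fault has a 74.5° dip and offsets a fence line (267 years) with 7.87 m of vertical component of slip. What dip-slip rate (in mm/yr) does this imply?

30.6 mm/yr

dip-slip = throw / sin(dip) = 7.87 m / sin(74.5°) = 8.167 m
rate = 8.167 m / 267 years = 0.0306 m/yr = 30.6 mm/yr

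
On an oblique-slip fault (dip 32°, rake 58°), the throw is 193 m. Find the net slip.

429 m

dip-slip = throw / sin(dip) = 193 / sin(32°) = 364.2 m
net slip = dip-slip / sin(rake) = 364.2 / sin(58°) = 429 m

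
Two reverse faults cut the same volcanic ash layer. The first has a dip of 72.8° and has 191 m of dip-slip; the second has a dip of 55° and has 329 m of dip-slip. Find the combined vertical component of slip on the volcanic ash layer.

452 m

throw_A = 191 × sin(72.8°) = 182.5 m
throw_B = 329 × sin(55°) = 269.5 m
total = 182.5 + 269.5 = 452 m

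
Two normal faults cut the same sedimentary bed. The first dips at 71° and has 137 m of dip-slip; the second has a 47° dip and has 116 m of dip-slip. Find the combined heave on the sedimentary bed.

heave_A = 137 × cos(71°) = 44.60 m
heave_B = 116 × cos(47°) = 79.11 m
total = 44.60 + 79.11 = 124 m

124 m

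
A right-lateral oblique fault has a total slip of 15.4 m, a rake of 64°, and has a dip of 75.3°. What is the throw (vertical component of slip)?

dip-slip = net slip × sin(rake) = 15.4 m × sin(64°) = 13.84 m
throw = dip-slip × sin(dip) = 13.84 × sin(75.3°) = 13.4 m

13.4 m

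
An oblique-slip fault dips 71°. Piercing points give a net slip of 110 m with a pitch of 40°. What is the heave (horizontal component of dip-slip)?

23 m

dip-slip = net slip × sin(rake) = 110 m × sin(40°) = 70.71 m
heave = dip-slip × cos(dip) = 70.71 × cos(71°) = 23 m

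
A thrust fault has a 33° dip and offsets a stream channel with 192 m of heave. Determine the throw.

throw = heave × tan(dip) = 192 × tan(33°) = 125 m

125 m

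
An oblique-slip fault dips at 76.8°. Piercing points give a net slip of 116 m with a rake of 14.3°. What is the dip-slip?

dip-slip = net slip × sin(rake) = 116 m × sin(14.3°) = 28.7 m

28.7 m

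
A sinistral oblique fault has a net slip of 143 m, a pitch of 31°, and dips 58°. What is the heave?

dip-slip = net slip × sin(rake) = 143 m × sin(31°) = 73.65 m
heave = dip-slip × cos(dip) = 73.65 × cos(58°) = 39 m

39 m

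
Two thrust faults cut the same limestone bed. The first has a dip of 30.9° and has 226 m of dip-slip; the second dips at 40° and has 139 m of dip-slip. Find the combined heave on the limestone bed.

heave_A = 226 × cos(30.9°) = 193.9 m
heave_B = 139 × cos(40°) = 106.5 m
total = 193.9 + 106.5 = 300 m

300 m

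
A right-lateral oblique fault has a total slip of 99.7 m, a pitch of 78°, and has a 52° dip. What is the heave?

60 m

dip-slip = net slip × sin(rake) = 99.7 m × sin(78°) = 97.52 m
heave = dip-slip × cos(dip) = 97.52 × cos(52°) = 60 m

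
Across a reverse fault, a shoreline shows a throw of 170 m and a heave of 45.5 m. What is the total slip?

net slip = √(throw² + heave²) = √(170² + 45.5²) = 176 m

176 m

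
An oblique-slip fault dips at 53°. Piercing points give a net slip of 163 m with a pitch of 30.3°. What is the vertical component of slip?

dip-slip = net slip × sin(rake) = 163 m × sin(30.3°) = 82.24 m
throw = dip-slip × sin(dip) = 82.24 × sin(53°) = 65.7 m

65.7 m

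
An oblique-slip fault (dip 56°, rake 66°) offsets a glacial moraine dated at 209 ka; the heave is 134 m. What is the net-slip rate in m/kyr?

1.26 m/kyr

dip-slip = heave / cos(dip) = 134 / cos(56°) = 239.6 m
net slip = dip-slip / sin(rake) = 239.6 / sin(66°) = 262.3 m
rate = 262.3 m / 209 ka = 0.00126 m/yr = 1.26 m/kyr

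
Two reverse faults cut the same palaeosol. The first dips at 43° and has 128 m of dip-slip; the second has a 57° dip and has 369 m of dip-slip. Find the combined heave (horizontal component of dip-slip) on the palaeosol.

heave_A = 128 × cos(43°) = 93.61 m
heave_B = 369 × cos(57°) = 201 m
total = 93.61 + 201 = 295 m

295 m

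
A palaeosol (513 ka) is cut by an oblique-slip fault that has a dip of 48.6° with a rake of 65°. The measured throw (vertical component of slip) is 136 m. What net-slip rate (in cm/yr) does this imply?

0.0390 cm/yr

dip-slip = throw / sin(dip) = 136 / sin(48.6°) = 181.3 m
net slip = dip-slip / sin(rake) = 181.3 / sin(65°) = 200 m
rate = 200 m / 513 ka = 0.000390 m/yr = 0.0390 cm/yr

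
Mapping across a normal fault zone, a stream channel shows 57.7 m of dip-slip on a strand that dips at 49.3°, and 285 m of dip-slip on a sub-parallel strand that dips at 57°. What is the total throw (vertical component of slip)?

283 m

throw_A = 57.7 × sin(49.3°) = 43.74 m
throw_B = 285 × sin(57°) = 239 m
total = 43.74 + 239 = 283 m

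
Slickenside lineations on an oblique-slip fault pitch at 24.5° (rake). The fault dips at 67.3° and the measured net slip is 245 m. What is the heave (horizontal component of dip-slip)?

39.2 m

dip-slip = net slip × sin(rake) = 245 m × sin(24.5°) = 101.6 m
heave = dip-slip × cos(dip) = 101.6 × cos(67.3°) = 39.2 m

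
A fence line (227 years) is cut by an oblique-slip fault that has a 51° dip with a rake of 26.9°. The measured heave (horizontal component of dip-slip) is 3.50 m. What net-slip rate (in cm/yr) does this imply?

dip-slip = heave / cos(dip) = 3.50 / cos(51°) = 5.562 m
net slip = dip-slip / sin(rake) = 5.562 / sin(26.9°) = 12.29 m
rate = 12.29 m / 227 years = 0.0542 m/yr = 5.42 cm/yr

5.42 cm/yr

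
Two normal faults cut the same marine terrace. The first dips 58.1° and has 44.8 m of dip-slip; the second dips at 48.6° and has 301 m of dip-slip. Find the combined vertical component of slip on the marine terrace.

264 m

throw_A = 44.8 × sin(58.1°) = 38.03 m
throw_B = 301 × sin(48.6°) = 225.8 m
total = 38.03 + 225.8 = 264 m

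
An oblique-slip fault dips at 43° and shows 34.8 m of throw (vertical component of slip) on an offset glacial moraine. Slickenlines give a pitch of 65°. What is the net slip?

56.3 m

dip-slip = throw / sin(dip) = 34.8 / sin(43°) = 51.03 m
net slip = dip-slip / sin(rake) = 51.03 / sin(65°) = 56.3 m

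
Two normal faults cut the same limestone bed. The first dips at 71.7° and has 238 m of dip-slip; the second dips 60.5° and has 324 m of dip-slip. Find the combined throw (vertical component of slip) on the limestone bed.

throw_A = 238 × sin(71.7°) = 226 m
throw_B = 324 × sin(60.5°) = 282 m
total = 226 + 282 = 508 m

508 m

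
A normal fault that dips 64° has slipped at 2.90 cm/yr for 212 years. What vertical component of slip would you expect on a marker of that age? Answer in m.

5.53 m

dip-slip = rate × time = 2.90 cm/yr × 212 years = 6.148 m
throw = dip-slip × sin(dip) = 6.148 × sin(64°) = 5.53 m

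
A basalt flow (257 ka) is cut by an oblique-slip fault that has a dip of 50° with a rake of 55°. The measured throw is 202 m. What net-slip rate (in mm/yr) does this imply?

1.25 mm/yr

dip-slip = throw / sin(dip) = 202 / sin(50°) = 263.7 m
net slip = dip-slip / sin(rake) = 263.7 / sin(55°) = 321.9 m
rate = 321.9 m / 257 ka = 0.00125 m/yr = 1.25 mm/yr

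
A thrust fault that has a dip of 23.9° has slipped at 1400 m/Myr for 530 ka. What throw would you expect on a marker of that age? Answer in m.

301 m

dip-slip = rate × time = 1400 m/Myr × 530 ka = 742 m
throw = dip-slip × sin(dip) = 742 × sin(23.9°) = 301 m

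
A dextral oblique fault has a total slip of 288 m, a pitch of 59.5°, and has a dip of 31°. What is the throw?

dip-slip = net slip × sin(rake) = 288 m × sin(59.5°) = 248.1 m
throw = dip-slip × sin(dip) = 248.1 × sin(31°) = 128 m

128 m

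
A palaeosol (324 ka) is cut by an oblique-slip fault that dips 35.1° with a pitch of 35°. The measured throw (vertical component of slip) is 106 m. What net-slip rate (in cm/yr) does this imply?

dip-slip = throw / sin(dip) = 106 / sin(35.1°) = 184.3 m
net slip = dip-slip / sin(rake) = 184.3 / sin(35°) = 321.4 m
rate = 321.4 m / 324 ka = 0.000992 m/yr = 0.0992 cm/yr

0.0992 cm/yr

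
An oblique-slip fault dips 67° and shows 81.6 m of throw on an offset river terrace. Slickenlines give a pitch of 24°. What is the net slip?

218 m

dip-slip = throw / sin(dip) = 81.6 / sin(67°) = 88.65 m
net slip = dip-slip / sin(rake) = 88.65 / sin(24°) = 218 m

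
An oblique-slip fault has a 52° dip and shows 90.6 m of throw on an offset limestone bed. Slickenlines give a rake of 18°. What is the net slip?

372 m

dip-slip = throw / sin(dip) = 90.6 / sin(52°) = 115 m
net slip = dip-slip / sin(rake) = 115 / sin(18°) = 372 m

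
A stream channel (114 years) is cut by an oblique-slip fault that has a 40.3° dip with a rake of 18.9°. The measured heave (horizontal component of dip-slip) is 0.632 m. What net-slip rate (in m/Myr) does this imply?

22400 m/Myr

dip-slip = heave / cos(dip) = 0.632 / cos(40.3°) = 0.8287 m
net slip = dip-slip / sin(rake) = 0.8287 / sin(18.9°) = 2.558 m
rate = 2.558 m / 114 years = 0.0224 m/yr = 22400 m/Myr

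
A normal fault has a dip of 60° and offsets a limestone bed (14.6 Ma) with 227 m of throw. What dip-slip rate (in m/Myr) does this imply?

18 m/Myr

dip-slip = throw / sin(dip) = 227 m / sin(60°) = 262.1 m
rate = 262.1 m / 14.6 Ma = 0.0000180 m/yr = 18 m/Myr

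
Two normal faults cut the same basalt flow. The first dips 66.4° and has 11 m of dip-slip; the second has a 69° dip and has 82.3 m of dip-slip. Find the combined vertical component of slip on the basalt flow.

86.9 m

throw_A = 11 × sin(66.4°) = 10.08 m
throw_B = 82.3 × sin(69°) = 76.83 m
total = 10.08 + 76.83 = 86.9 m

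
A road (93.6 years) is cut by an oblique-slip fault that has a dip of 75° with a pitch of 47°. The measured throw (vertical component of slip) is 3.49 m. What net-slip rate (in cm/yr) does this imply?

5.28 cm/yr

dip-slip = throw / sin(dip) = 3.49 / sin(75°) = 3.613 m
net slip = dip-slip / sin(rake) = 3.613 / sin(47°) = 4.940 m
rate = 4.940 m / 93.6 years = 0.0528 m/yr = 5.28 cm/yr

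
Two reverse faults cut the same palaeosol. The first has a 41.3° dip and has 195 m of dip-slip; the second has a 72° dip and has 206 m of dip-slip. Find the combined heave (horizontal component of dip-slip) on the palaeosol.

210 m

heave_A = 195 × cos(41.3°) = 146.5 m
heave_B = 206 × cos(72°) = 63.66 m
total = 146.5 + 63.66 = 210 m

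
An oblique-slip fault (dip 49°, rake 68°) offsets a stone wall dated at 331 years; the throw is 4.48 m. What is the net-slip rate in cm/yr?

dip-slip = throw / sin(dip) = 4.48 / sin(49°) = 5.936 m
net slip = dip-slip / sin(rake) = 5.936 / sin(68°) = 6.402 m
rate = 6.402 m / 331 years = 0.0193 m/yr = 1.93 cm/yr

1.93 cm/yr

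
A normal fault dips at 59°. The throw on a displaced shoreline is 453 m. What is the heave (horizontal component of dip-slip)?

heave = throw / tan(dip) = 453 / tan(59°) = 272 m

272 m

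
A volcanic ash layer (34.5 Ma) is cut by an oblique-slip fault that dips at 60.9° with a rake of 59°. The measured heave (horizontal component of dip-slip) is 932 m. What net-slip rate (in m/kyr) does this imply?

0.0648 m/kyr

dip-slip = heave / cos(dip) = 932 / cos(60.9°) = 1916 m
net slip = dip-slip / sin(rake) = 1916 / sin(59°) = 2236 m
rate = 2236 m / 34.5 Ma = 0.0000648 m/yr = 0.0648 m/kyr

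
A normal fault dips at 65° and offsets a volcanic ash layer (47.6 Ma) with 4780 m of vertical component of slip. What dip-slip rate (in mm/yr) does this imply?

0.111 mm/yr

dip-slip = throw / sin(dip) = 4780 m / sin(65°) = 5274 m
rate = 5274 m / 47.6 Ma = 0.000111 m/yr = 0.111 mm/yr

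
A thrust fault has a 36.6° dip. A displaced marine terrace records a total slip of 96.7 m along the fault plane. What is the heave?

77.6 m

heave = dip-slip × cos(dip) = 96.7 m × cos(36.6°) = 77.6 m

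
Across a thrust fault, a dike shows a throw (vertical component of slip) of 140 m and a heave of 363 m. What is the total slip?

389 m

net slip = √(throw² + heave²) = √(140² + 363²) = 389 m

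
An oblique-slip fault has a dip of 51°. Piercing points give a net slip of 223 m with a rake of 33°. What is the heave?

dip-slip = net slip × sin(rake) = 223 m × sin(33°) = 121.5 m
heave = dip-slip × cos(dip) = 121.5 × cos(51°) = 76.4 m

76.4 m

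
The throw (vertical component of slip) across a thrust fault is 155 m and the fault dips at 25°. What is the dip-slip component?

dip-slip = throw / sin(dip) = 155 / sin(25°) = 367 m

367 m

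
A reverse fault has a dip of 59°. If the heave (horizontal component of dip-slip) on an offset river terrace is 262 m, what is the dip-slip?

509 m

dip-slip = heave / cos(dip) = 262 / cos(59°) = 509 m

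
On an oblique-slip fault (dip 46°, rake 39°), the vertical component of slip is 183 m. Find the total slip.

dip-slip = throw / sin(dip) = 183 / sin(46°) = 254.4 m
net slip = dip-slip / sin(rake) = 254.4 / sin(39°) = 404 m

404 m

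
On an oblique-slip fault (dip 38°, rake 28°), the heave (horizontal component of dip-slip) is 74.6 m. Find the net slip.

202 m

dip-slip = heave / cos(dip) = 74.6 / cos(38°) = 94.67 m
net slip = dip-slip / sin(rake) = 94.67 / sin(28°) = 202 m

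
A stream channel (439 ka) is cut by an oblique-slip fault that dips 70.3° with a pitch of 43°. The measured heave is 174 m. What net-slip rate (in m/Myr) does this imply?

dip-slip = heave / cos(dip) = 174 / cos(70.3°) = 516.2 m
net slip = dip-slip / sin(rake) = 516.2 / sin(43°) = 756.9 m
rate = 756.9 m / 439 ka = 0.00172 m/yr = 1720 m/Myr

1720 m/Myr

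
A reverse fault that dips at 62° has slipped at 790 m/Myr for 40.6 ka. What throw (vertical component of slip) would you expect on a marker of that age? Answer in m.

28.3 m

dip-slip = rate × time = 790 m/Myr × 40.6 ka = 32.07 m
throw = dip-slip × sin(dip) = 32.07 × sin(62°) = 28.3 m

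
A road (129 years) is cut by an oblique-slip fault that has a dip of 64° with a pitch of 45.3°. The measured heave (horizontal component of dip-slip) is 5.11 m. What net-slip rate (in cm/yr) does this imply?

12.7 cm/yr

dip-slip = heave / cos(dip) = 5.11 / cos(64°) = 11.66 m
net slip = dip-slip / sin(rake) = 11.66 / sin(45.3°) = 16.40 m
rate = 16.40 m / 129 years = 0.127 m/yr = 12.7 cm/yr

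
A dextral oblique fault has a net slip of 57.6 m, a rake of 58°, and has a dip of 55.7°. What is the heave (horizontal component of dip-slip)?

dip-slip = net slip × sin(rake) = 57.6 m × sin(58°) = 48.85 m
heave = dip-slip × cos(dip) = 48.85 × cos(55.7°) = 27.5 m

27.5 m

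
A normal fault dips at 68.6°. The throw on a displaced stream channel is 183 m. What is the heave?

71.7 m

heave = throw / tan(dip) = 183 / tan(68.6°) = 71.7 m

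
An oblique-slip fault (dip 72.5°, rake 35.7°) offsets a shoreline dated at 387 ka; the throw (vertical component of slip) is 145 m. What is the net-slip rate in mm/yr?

0.673 mm/yr

dip-slip = throw / sin(dip) = 145 / sin(72.5°) = 152 m
net slip = dip-slip / sin(rake) = 152 / sin(35.7°) = 260.5 m
rate = 260.5 m / 387 ka = 0.000673 m/yr = 0.673 mm/yr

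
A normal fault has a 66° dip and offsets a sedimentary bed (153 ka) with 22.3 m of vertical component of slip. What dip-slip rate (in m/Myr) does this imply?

160 m/Myr

dip-slip = throw / sin(dip) = 22.3 m / sin(66°) = 24.41 m
rate = 24.41 m / 153 ka = 0.000160 m/yr = 160 m/Myr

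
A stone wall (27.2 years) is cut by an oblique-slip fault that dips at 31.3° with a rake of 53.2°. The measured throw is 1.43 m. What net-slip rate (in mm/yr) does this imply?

dip-slip = throw / sin(dip) = 1.43 / sin(31.3°) = 2.753 m
net slip = dip-slip / sin(rake) = 2.753 / sin(53.2°) = 3.438 m
rate = 3.438 m / 27.2 years = 0.126 m/yr = 126 mm/yr

126 mm/yr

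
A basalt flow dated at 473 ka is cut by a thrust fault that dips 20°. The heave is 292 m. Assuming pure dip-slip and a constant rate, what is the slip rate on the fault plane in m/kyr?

dip-slip = heave / cos(dip) = 292 m / cos(20°) = 310.7 m
rate = 310.7 m / 473 ka = 0.000657 m/yr = 0.657 m/kyr

0.657 m/kyr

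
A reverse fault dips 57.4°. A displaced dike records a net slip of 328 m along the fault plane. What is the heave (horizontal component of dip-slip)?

177 m

heave = dip-slip × cos(dip) = 328 m × cos(57.4°) = 177 m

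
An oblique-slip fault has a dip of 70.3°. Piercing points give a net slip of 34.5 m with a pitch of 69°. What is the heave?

10.9 m

dip-slip = net slip × sin(rake) = 34.5 m × sin(69°) = 32.21 m
heave = dip-slip × cos(dip) = 32.21 × cos(70.3°) = 10.9 m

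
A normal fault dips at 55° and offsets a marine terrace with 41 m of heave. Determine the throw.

throw = heave × tan(dip) = 41 × tan(55°) = 58.6 m

58.6 m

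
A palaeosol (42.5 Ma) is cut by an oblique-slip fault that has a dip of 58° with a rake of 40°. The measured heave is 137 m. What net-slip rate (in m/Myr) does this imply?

9.46 m/Myr

dip-slip = heave / cos(dip) = 137 / cos(58°) = 258.5 m
net slip = dip-slip / sin(rake) = 258.5 / sin(40°) = 402.2 m
rate = 402.2 m / 42.5 Ma = 0.00000946 m/yr = 9.46 m/Myr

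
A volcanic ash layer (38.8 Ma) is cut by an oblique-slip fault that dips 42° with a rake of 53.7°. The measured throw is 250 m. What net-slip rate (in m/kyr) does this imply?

dip-slip = throw / sin(dip) = 250 / sin(42°) = 373.6 m
net slip = dip-slip / sin(rake) = 373.6 / sin(53.7°) = 463.6 m
rate = 463.6 m / 38.8 Ma = 0.0000119 m/yr = 0.0119 m/kyr

0.0119 m/kyr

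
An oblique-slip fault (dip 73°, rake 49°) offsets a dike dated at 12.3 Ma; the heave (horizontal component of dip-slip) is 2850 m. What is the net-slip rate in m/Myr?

dip-slip = heave / cos(dip) = 2850 / cos(73°) = 9748 m
net slip = dip-slip / sin(rake) = 9748 / sin(49°) = 12920 m
rate = 12920 m / 12.3 Ma = 0.00105 m/yr = 1050 m/Myr

1050 m/Myr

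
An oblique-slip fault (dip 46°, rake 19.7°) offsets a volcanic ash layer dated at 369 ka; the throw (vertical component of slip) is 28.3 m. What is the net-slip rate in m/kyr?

0.316 m/kyr

dip-slip = throw / sin(dip) = 28.3 / sin(46°) = 39.34 m
net slip = dip-slip / sin(rake) = 39.34 / sin(19.7°) = 116.7 m
rate = 116.7 m / 369 ka = 0.000316 m/yr = 0.316 m/kyr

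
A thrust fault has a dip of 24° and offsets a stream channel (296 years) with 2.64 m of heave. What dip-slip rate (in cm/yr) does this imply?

0.976 cm/yr

dip-slip = heave / cos(dip) = 2.64 m / cos(24°) = 2.890 m
rate = 2.890 m / 296 years = 0.00976 m/yr = 0.976 cm/yr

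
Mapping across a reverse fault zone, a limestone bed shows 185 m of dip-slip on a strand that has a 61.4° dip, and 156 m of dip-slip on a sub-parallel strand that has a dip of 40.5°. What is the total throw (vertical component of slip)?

throw_A = 185 × sin(61.4°) = 162.4 m
throw_B = 156 × sin(40.5°) = 101.3 m
total = 162.4 + 101.3 = 264 m

264 m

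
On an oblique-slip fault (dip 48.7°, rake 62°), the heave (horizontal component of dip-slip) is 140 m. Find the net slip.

240 m

dip-slip = heave / cos(dip) = 140 / cos(48.7°) = 212.1 m
net slip = dip-slip / sin(rake) = 212.1 / sin(62°) = 240 m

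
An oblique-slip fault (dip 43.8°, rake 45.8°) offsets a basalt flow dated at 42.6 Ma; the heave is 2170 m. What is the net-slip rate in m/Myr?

dip-slip = heave / cos(dip) = 2170 / cos(43.8°) = 3007 m
net slip = dip-slip / sin(rake) = 3007 / sin(45.8°) = 4194 m
rate = 4194 m / 42.6 Ma = 0.0000984 m/yr = 98.4 m/Myr

98.4 m/Myr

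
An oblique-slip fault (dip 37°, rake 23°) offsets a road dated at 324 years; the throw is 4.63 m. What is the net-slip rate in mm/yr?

60.8 mm/yr

dip-slip = throw / sin(dip) = 4.63 / sin(37°) = 7.693 m
net slip = dip-slip / sin(rake) = 7.693 / sin(23°) = 19.69 m
rate = 19.69 m / 324 years = 0.0608 m/yr = 60.8 mm/yr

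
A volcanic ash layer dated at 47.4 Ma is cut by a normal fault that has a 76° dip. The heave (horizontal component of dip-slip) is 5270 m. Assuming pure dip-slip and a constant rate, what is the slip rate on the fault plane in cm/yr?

0.0460 cm/yr

dip-slip = heave / cos(dip) = 5270 m / cos(76°) = 21780 m
rate = 21780 m / 47.4 Ma = 0.000460 m/yr = 0.0460 cm/yr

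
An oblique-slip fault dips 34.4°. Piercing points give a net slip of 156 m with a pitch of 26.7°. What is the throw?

39.6 m

dip-slip = net slip × sin(rake) = 156 m × sin(26.7°) = 70.09 m
throw = dip-slip × sin(dip) = 70.09 × sin(34.4°) = 39.6 m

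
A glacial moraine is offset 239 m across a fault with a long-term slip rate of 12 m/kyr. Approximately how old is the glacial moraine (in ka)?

19.9 ka

age = offset / rate = 239 m / (12 m/kyr) = 19900 yr = 19.9 ka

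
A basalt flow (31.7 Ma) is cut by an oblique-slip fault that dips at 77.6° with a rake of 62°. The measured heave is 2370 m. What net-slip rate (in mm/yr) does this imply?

0.394 mm/yr

dip-slip = heave / cos(dip) = 2370 / cos(77.6°) = 11040 m
net slip = dip-slip / sin(rake) = 11040 / sin(62°) = 12500 m
rate = 12500 m / 31.7 Ma = 0.000394 m/yr = 0.394 mm/yr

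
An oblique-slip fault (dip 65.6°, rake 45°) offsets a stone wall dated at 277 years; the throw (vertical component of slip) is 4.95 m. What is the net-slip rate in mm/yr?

27.8 mm/yr

dip-slip = throw / sin(dip) = 4.95 / sin(65.6°) = 5.435 m
net slip = dip-slip / sin(rake) = 5.435 / sin(45°) = 7.687 m
rate = 7.687 m / 277 years = 0.0278 m/yr = 27.8 mm/yr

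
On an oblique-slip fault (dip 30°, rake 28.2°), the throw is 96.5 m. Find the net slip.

408 m

dip-slip = throw / sin(dip) = 96.5 / sin(30°) = 193 m
net slip = dip-slip / sin(rake) = 193 / sin(28.2°) = 408 m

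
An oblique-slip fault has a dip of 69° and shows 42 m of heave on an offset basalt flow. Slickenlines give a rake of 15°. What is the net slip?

453 m

dip-slip = heave / cos(dip) = 42 / cos(69°) = 117.2 m
net slip = dip-slip / sin(rake) = 117.2 / sin(15°) = 453 m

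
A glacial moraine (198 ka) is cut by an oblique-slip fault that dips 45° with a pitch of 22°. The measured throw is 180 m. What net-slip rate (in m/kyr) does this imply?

dip-slip = throw / sin(dip) = 180 / sin(45°) = 254.6 m
net slip = dip-slip / sin(rake) = 254.6 / sin(22°) = 679.5 m
rate = 679.5 m / 198 ka = 0.00343 m/yr = 3.43 m/kyr

3.43 m/kyr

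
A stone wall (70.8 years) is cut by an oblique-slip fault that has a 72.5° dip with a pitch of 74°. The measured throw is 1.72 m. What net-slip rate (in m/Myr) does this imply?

26500 m/Myr

dip-slip = throw / sin(dip) = 1.72 / sin(72.5°) = 1.803 m
net slip = dip-slip / sin(rake) = 1.803 / sin(74°) = 1.876 m
rate = 1.876 m / 70.8 years = 0.0265 m/yr = 26500 m/Myr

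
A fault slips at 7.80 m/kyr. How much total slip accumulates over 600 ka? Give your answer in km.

slip = rate × time = 7.80 m/kyr × 600 ka = 4680 m = 4.68 km

4.68 km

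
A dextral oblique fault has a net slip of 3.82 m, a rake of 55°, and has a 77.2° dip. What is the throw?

dip-slip = net slip × sin(rake) = 3.82 m × sin(55°) = 3.129 m
throw = dip-slip × sin(dip) = 3.129 × sin(77.2°) = 3.05 m

3.05 m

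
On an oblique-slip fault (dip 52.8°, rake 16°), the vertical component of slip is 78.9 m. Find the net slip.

359 m

dip-slip = throw / sin(dip) = 78.9 / sin(52.8°) = 99.05 m
net slip = dip-slip / sin(rake) = 99.05 / sin(16°) = 359 m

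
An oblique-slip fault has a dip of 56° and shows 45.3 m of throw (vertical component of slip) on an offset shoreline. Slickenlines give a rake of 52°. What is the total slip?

69.3 m

dip-slip = throw / sin(dip) = 45.3 / sin(56°) = 54.64 m
net slip = dip-slip / sin(rake) = 54.64 / sin(52°) = 69.3 m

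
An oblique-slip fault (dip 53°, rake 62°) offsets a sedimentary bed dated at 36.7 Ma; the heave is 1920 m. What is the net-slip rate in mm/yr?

0.0985 mm/yr

dip-slip = heave / cos(dip) = 1920 / cos(53°) = 3190 m
net slip = dip-slip / sin(rake) = 3190 / sin(62°) = 3613 m
rate = 3613 m / 36.7 Ma = 0.0000985 m/yr = 0.0985 mm/yr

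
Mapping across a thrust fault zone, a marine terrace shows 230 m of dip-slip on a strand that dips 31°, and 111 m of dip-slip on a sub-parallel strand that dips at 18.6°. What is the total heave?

302 m

heave_A = 230 × cos(31°) = 197.1 m
heave_B = 111 × cos(18.6°) = 105.2 m
total = 197.1 + 105.2 = 302 m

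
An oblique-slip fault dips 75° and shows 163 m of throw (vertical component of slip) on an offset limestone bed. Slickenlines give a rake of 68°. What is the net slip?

dip-slip = throw / sin(dip) = 163 / sin(75°) = 168.8 m
net slip = dip-slip / sin(rake) = 168.8 / sin(68°) = 182 m

182 m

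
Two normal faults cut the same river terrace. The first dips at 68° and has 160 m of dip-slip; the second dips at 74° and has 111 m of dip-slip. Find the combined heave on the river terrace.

heave_A = 160 × cos(68°) = 59.94 m
heave_B = 111 × cos(74°) = 30.60 m
total = 59.94 + 30.60 = 90.5 m

90.5 m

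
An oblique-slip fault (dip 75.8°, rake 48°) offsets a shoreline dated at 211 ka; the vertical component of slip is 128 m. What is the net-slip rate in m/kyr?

dip-slip = throw / sin(dip) = 128 / sin(75.8°) = 132 m
net slip = dip-slip / sin(rake) = 132 / sin(48°) = 177.7 m
rate = 177.7 m / 211 ka = 0.000842 m/yr = 0.842 m/kyr

0.842 m/kyr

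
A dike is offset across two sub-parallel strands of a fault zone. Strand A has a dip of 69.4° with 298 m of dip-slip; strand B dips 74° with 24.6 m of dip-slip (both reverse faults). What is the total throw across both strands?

throw_A = 298 × sin(69.4°) = 278.9 m
throw_B = 24.6 × sin(74°) = 23.65 m
total = 278.9 + 23.65 = 303 m

303 m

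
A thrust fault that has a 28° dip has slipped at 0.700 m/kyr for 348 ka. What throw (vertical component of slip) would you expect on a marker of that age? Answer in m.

dip-slip = rate × time = 0.700 m/kyr × 348 ka = 243.6 m
throw = dip-slip × sin(dip) = 243.6 × sin(28°) = 114 m

114 m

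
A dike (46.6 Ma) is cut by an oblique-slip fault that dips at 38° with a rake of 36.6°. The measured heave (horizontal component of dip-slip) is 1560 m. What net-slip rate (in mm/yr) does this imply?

0.0713 mm/yr

dip-slip = heave / cos(dip) = 1560 / cos(38°) = 1980 m
net slip = dip-slip / sin(rake) = 1980 / sin(36.6°) = 3320 m
rate = 3320 m / 46.6 Ma = 0.0000713 m/yr = 0.0713 mm/yr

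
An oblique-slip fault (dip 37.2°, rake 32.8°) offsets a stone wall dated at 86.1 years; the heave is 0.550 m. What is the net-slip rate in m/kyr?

14.8 m/kyr

dip-slip = heave / cos(dip) = 0.550 / cos(37.2°) = 0.6905 m
net slip = dip-slip / sin(rake) = 0.6905 / sin(32.8°) = 1.275 m
rate = 1.275 m / 86.1 years = 0.0148 m/yr = 14.8 m/kyr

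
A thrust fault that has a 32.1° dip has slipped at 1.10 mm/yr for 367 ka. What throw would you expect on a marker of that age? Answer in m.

215 m

dip-slip = rate × time = 1.10 mm/yr × 367 ka = 403.7 m
throw = dip-slip × sin(dip) = 403.7 × sin(32.1°) = 215 m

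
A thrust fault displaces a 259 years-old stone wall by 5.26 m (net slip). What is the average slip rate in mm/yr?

rate = 5.26 m / 259 years = 0.0203 m/yr = 20.3 mm/yr

20.3 mm/yr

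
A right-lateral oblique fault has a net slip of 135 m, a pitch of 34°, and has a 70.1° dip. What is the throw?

dip-slip = net slip × sin(rake) = 135 m × sin(34°) = 75.49 m
throw = dip-slip × sin(dip) = 75.49 × sin(70.1°) = 71 m

71 m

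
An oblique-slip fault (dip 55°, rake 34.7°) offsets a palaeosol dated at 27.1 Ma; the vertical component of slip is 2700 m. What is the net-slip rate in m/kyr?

dip-slip = throw / sin(dip) = 2700 / sin(55°) = 3296 m
net slip = dip-slip / sin(rake) = 3296 / sin(34.7°) = 5790 m
rate = 5790 m / 27.1 Ma = 0.000214 m/yr = 0.214 m/kyr

0.214 m/kyr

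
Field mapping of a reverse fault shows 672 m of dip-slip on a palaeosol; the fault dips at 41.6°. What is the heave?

503 m

heave = dip-slip × cos(dip) = 672 m × cos(41.6°) = 503 m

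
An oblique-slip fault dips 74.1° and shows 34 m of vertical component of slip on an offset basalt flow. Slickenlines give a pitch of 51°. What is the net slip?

45.5 m

dip-slip = throw / sin(dip) = 34 / sin(74.1°) = 35.35 m
net slip = dip-slip / sin(rake) = 35.35 / sin(51°) = 45.5 m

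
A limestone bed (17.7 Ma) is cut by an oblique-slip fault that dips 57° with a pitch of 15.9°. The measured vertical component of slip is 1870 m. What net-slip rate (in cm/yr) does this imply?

dip-slip = throw / sin(dip) = 1870 / sin(57°) = 2230 m
net slip = dip-slip / sin(rake) = 2230 / sin(15.9°) = 8139 m
rate = 8139 m / 17.7 Ma = 0.000460 m/yr = 0.0460 cm/yr

0.0460 cm/yr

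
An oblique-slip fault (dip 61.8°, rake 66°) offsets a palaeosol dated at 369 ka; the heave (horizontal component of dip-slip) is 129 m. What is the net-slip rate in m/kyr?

0.810 m/kyr

dip-slip = heave / cos(dip) = 129 / cos(61.8°) = 273 m
net slip = dip-slip / sin(rake) = 273 / sin(66°) = 298.8 m
rate = 298.8 m / 369 ka = 0.000810 m/yr = 0.810 m/kyr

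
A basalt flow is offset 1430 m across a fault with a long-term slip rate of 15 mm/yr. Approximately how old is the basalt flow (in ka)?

age = offset / rate = 1430 m / (15 mm/yr) = 95300 yr = 95.3 ka

95.3 ka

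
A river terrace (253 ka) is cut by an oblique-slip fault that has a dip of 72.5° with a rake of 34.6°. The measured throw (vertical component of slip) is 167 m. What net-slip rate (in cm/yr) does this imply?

dip-slip = throw / sin(dip) = 167 / sin(72.5°) = 175.1 m
net slip = dip-slip / sin(rake) = 175.1 / sin(34.6°) = 308.4 m
rate = 308.4 m / 253 ka = 0.00122 m/yr = 0.122 cm/yr

0.122 cm/yr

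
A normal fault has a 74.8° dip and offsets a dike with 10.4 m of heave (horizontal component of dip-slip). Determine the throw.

38.3 m

throw = heave × tan(dip) = 10.4 × tan(74.8°) = 38.3 m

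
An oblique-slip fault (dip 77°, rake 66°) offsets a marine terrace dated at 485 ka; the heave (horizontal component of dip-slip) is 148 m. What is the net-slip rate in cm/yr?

dip-slip = heave / cos(dip) = 148 / cos(77°) = 657.9 m
net slip = dip-slip / sin(rake) = 657.9 / sin(66°) = 720.2 m
rate = 720.2 m / 485 ka = 0.00148 m/yr = 0.148 cm/yr

0.148 cm/yr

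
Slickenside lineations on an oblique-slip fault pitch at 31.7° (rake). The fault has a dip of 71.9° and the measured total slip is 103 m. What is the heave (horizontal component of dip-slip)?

dip-slip = net slip × sin(rake) = 103 m × sin(31.7°) = 54.12 m
heave = dip-slip × cos(dip) = 54.12 × cos(71.9°) = 16.8 m

16.8 m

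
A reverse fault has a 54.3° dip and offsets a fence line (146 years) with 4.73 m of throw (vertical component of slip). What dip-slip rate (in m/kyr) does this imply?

39.9 m/kyr

dip-slip = throw / sin(dip) = 4.73 m / sin(54.3°) = 5.825 m
rate = 5.825 m / 146 years = 0.0399 m/yr = 39.9 m/kyr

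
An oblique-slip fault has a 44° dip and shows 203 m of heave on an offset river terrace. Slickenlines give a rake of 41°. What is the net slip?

dip-slip = heave / cos(dip) = 203 / cos(44°) = 282.2 m
net slip = dip-slip / sin(rake) = 282.2 / sin(41°) = 430 m

430 m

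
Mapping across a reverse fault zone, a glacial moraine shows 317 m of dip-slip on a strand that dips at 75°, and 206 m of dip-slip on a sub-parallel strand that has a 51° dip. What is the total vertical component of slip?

throw_A = 317 × sin(75°) = 306.2 m
throw_B = 206 × sin(51°) = 160.1 m
total = 306.2 + 160.1 = 466 m

466 m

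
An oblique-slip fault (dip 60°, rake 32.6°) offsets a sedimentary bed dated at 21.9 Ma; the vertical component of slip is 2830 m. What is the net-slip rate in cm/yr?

0.0277 cm/yr

dip-slip = throw / sin(dip) = 2830 / sin(60°) = 3268 m
net slip = dip-slip / sin(rake) = 3268 / sin(32.6°) = 6065 m
rate = 6065 m / 21.9 Ma = 0.000277 m/yr = 0.0277 cm/yr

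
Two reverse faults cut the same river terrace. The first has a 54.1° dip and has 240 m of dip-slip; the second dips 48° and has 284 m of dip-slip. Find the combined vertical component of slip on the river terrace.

throw_A = 240 × sin(54.1°) = 194.4 m
throw_B = 284 × sin(48°) = 211.1 m
total = 194.4 + 211.1 = 405 m

405 m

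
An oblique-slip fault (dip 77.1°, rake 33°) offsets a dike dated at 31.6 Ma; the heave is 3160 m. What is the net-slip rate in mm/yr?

dip-slip = heave / cos(dip) = 3160 / cos(77.1°) = 14150 m
net slip = dip-slip / sin(rake) = 14150 / sin(33°) = 25990 m
rate = 25990 m / 31.6 Ma = 0.000822 m/yr = 0.822 mm/yr

0.822 mm/yr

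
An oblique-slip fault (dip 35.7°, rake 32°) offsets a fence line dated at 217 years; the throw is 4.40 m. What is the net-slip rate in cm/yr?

6.56 cm/yr

dip-slip = throw / sin(dip) = 4.40 / sin(35.7°) = 7.540 m
net slip = dip-slip / sin(rake) = 7.540 / sin(32°) = 14.23 m
rate = 14.23 m / 217 years = 0.0656 m/yr = 6.56 cm/yr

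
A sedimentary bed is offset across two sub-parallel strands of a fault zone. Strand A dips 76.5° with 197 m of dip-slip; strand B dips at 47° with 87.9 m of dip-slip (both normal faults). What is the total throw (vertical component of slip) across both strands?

256 m

throw_A = 197 × sin(76.5°) = 191.6 m
throw_B = 87.9 × sin(47°) = 64.29 m
total = 191.6 + 64.29 = 256 m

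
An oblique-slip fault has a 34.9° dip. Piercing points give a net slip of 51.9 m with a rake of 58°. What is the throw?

dip-slip = net slip × sin(rake) = 51.9 m × sin(58°) = 44.01 m
throw = dip-slip × sin(dip) = 44.01 × sin(34.9°) = 25.2 m

25.2 m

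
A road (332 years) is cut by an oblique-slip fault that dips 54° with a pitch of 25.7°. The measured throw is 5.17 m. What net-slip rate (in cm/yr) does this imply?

4.44 cm/yr

dip-slip = throw / sin(dip) = 5.17 / sin(54°) = 6.390 m
net slip = dip-slip / sin(rake) = 6.390 / sin(25.7°) = 14.74 m
rate = 14.74 m / 332 years = 0.0444 m/yr = 4.44 cm/yr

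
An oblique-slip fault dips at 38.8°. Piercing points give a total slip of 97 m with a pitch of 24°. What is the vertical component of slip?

24.7 m

dip-slip = net slip × sin(rake) = 97 m × sin(24°) = 39.45 m
throw = dip-slip × sin(dip) = 39.45 × sin(38.8°) = 24.7 m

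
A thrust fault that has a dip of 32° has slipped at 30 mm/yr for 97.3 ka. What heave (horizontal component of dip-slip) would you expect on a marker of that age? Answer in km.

2.48 km

dip-slip = rate × time = 30 mm/yr × 97.3 ka = 2919 m
heave = dip-slip × cos(dip) = 2919 × cos(32°) = 2480 m = 2.48 km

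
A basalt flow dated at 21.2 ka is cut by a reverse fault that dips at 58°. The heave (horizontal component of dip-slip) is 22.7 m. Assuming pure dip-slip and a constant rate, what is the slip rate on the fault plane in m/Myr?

2020 m/Myr

dip-slip = heave / cos(dip) = 22.7 m / cos(58°) = 42.84 m
rate = 42.84 m / 21.2 ka = 0.00202 m/yr = 2020 m/Myr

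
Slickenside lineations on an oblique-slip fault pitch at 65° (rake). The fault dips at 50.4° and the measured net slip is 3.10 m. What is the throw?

2.16 m

dip-slip = net slip × sin(rake) = 3.10 m × sin(65°) = 2.810 m
throw = dip-slip × sin(dip) = 2.810 × sin(50.4°) = 2.16 m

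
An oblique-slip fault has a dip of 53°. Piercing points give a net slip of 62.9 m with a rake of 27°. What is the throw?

dip-slip = net slip × sin(rake) = 62.9 m × sin(27°) = 28.56 m
throw = dip-slip × sin(dip) = 28.56 × sin(53°) = 22.8 m

22.8 m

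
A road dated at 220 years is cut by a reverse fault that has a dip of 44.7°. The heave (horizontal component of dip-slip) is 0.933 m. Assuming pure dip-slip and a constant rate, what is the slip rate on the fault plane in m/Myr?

5970 m/Myr

dip-slip = heave / cos(dip) = 0.933 m / cos(44.7°) = 1.313 m
rate = 1.313 m / 220 years = 0.00597 m/yr = 5970 m/Myr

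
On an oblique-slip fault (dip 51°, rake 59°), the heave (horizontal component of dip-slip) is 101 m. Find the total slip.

dip-slip = heave / cos(dip) = 101 / cos(51°) = 160.5 m
net slip = dip-slip / sin(rake) = 160.5 / sin(59°) = 187 m

187 m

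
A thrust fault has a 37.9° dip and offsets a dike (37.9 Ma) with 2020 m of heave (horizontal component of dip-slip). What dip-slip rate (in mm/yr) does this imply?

0.0675 mm/yr

dip-slip = heave / cos(dip) = 2020 m / cos(37.9°) = 2560 m
rate = 2560 m / 37.9 Ma = 0.0000675 m/yr = 0.0675 mm/yr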